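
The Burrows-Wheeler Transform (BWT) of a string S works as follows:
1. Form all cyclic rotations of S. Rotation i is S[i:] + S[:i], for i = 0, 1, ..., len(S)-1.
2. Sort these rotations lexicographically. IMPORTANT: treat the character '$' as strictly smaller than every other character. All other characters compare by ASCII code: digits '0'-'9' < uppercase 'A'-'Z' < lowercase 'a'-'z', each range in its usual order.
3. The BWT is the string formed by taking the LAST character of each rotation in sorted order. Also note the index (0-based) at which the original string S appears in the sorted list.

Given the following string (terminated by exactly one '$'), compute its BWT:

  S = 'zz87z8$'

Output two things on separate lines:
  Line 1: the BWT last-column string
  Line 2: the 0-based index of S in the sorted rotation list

All 7 rotations (rotation i = S[i:]+S[:i]):
  rot[0] = zz87z8$
  rot[1] = z87z8$z
  rot[2] = 87z8$zz
  rot[3] = 7z8$zz8
  rot[4] = z8$zz87
  rot[5] = 8$zz87z
  rot[6] = $zz87z8
Sorted (with $ < everything):
  sorted[0] = $zz87z8  (last char: '8')
  sorted[1] = 7z8$zz8  (last char: '8')
  sorted[2] = 8$zz87z  (last char: 'z')
  sorted[3] = 87z8$zz  (last char: 'z')
  sorted[4] = z8$zz87  (last char: '7')
  sorted[5] = z87z8$z  (last char: 'z')
  sorted[6] = zz87z8$  (last char: '$')
Last column: 88zz7z$
Original string S is at sorted index 6

Answer: 88zz7z$
6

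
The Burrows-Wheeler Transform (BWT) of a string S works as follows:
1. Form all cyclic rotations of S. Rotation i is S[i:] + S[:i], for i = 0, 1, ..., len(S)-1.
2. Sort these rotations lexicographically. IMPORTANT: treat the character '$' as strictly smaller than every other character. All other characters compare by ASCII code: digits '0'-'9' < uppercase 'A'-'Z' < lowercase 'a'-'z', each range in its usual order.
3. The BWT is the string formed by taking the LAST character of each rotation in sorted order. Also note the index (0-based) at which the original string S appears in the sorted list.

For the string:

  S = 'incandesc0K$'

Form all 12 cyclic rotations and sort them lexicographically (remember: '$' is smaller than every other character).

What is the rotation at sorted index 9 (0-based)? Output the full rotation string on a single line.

All 12 rotations (rotation i = S[i:]+S[:i]):
  rot[0] = incandesc0K$
  rot[1] = ncandesc0K$i
  rot[2] = candesc0K$in
  rot[3] = andesc0K$inc
  rot[4] = ndesc0K$inca
  rot[5] = desc0K$incan
  rot[6] = esc0K$incand
  rot[7] = sc0K$incande
  rot[8] = c0K$incandes
  rot[9] = 0K$incandesc
  rot[10] = K$incandesc0
  rot[11] = $incandesc0K
Sorted (with $ < everything):
  sorted[0] = $incandesc0K
  sorted[1] = 0K$incandesc
  sorted[2] = K$incandesc0
  sorted[3] = andesc0K$inc
  sorted[4] = c0K$incandes
  sorted[5] = candesc0K$in
  sorted[6] = desc0K$incan
  sorted[7] = esc0K$incand
  sorted[8] = incandesc0K$
  sorted[9] = ncandesc0K$i
  sorted[10] = ndesc0K$inca
  sorted[11] = sc0K$incande
sorted[9] = ncandesc0K$i

Answer: ncandesc0K$i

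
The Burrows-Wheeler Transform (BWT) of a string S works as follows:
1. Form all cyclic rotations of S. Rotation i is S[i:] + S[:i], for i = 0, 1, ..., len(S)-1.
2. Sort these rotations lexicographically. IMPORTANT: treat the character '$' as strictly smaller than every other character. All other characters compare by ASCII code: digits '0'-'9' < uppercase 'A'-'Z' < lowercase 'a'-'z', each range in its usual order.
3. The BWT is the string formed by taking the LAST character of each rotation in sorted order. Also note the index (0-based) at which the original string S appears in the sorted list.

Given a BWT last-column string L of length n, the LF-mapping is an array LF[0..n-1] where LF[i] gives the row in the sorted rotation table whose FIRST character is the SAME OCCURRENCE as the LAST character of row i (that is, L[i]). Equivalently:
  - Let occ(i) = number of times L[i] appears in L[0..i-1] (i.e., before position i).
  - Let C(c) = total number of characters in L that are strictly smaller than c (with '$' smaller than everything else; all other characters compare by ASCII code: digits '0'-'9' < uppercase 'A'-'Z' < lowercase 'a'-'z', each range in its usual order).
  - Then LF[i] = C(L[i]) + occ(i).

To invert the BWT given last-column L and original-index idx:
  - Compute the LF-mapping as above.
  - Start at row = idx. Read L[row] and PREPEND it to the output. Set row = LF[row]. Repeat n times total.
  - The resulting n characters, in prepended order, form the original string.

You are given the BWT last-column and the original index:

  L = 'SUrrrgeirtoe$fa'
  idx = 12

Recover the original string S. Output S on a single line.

LF mapping: 1 2 10 11 12 7 4 8 13 14 9 5 0 6 3
Walk LF starting at row 12, prepending L[row]:
  step 1: row=12, L[12]='$', prepend. Next row=LF[12]=0
  step 2: row=0, L[0]='S', prepend. Next row=LF[0]=1
  step 3: row=1, L[1]='U', prepend. Next row=LF[1]=2
  step 4: row=2, L[2]='r', prepend. Next row=LF[2]=10
  step 5: row=10, L[10]='o', prepend. Next row=LF[10]=9
  step 6: row=9, L[9]='t', prepend. Next row=LF[9]=14
  step 7: row=14, L[14]='a', prepend. Next row=LF[14]=3
  step 8: row=3, L[3]='r', prepend. Next row=LF[3]=11
  step 9: row=11, L[11]='e', prepend. Next row=LF[11]=5
  step 10: row=5, L[5]='g', prepend. Next row=LF[5]=7
  step 11: row=7, L[7]='i', prepend. Next row=LF[7]=8
  step 12: row=8, L[8]='r', prepend. Next row=LF[8]=13
  step 13: row=13, L[13]='f', prepend. Next row=LF[13]=6
  step 14: row=6, L[6]='e', prepend. Next row=LF[6]=4
  step 15: row=4, L[4]='r', prepend. Next row=LF[4]=12
Reversed output: refrigeratorUS$

Answer: refrigeratorUS$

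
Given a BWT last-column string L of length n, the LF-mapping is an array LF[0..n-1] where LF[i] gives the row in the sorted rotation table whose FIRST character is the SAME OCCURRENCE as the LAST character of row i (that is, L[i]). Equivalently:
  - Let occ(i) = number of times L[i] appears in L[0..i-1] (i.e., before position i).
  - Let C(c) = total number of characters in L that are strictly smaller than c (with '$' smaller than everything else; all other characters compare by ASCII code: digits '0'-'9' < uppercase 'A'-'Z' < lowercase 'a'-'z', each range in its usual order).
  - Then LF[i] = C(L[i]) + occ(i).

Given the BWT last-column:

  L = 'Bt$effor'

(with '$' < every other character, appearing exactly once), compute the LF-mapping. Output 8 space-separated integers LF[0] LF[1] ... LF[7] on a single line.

Char counts: '$':1, 'B':1, 'e':1, 'f':2, 'o':1, 'r':1, 't':1
C (first-col start): C('$')=0, C('B')=1, C('e')=2, C('f')=3, C('o')=5, C('r')=6, C('t')=7
L[0]='B': occ=0, LF[0]=C('B')+0=1+0=1
L[1]='t': occ=0, LF[1]=C('t')+0=7+0=7
L[2]='$': occ=0, LF[2]=C('$')+0=0+0=0
L[3]='e': occ=0, LF[3]=C('e')+0=2+0=2
L[4]='f': occ=0, LF[4]=C('f')+0=3+0=3
L[5]='f': occ=1, LF[5]=C('f')+1=3+1=4
L[6]='o': occ=0, LF[6]=C('o')+0=5+0=5
L[7]='r': occ=0, LF[7]=C('r')+0=6+0=6

Answer: 1 7 0 2 3 4 5 6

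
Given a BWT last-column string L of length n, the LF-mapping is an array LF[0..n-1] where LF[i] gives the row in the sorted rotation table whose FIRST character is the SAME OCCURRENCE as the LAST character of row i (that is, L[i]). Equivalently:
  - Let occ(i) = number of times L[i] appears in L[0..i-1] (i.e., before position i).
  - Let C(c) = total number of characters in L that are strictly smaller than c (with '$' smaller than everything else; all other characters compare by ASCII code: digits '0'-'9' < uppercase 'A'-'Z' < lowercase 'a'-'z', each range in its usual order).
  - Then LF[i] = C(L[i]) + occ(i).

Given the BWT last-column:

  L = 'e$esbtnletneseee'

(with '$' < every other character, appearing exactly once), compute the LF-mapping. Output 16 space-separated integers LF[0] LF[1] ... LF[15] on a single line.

Answer: 2 0 3 12 1 14 10 9 4 15 11 5 13 6 7 8

Derivation:
Char counts: '$':1, 'b':1, 'e':7, 'l':1, 'n':2, 's':2, 't':2
C (first-col start): C('$')=0, C('b')=1, C('e')=2, C('l')=9, C('n')=10, C('s')=12, C('t')=14
L[0]='e': occ=0, LF[0]=C('e')+0=2+0=2
L[1]='$': occ=0, LF[1]=C('$')+0=0+0=0
L[2]='e': occ=1, LF[2]=C('e')+1=2+1=3
L[3]='s': occ=0, LF[3]=C('s')+0=12+0=12
L[4]='b': occ=0, LF[4]=C('b')+0=1+0=1
L[5]='t': occ=0, LF[5]=C('t')+0=14+0=14
L[6]='n': occ=0, LF[6]=C('n')+0=10+0=10
L[7]='l': occ=0, LF[7]=C('l')+0=9+0=9
L[8]='e': occ=2, LF[8]=C('e')+2=2+2=4
L[9]='t': occ=1, LF[9]=C('t')+1=14+1=15
L[10]='n': occ=1, LF[10]=C('n')+1=10+1=11
L[11]='e': occ=3, LF[11]=C('e')+3=2+3=5
L[12]='s': occ=1, LF[12]=C('s')+1=12+1=13
L[13]='e': occ=4, LF[13]=C('e')+4=2+4=6
L[14]='e': occ=5, LF[14]=C('e')+5=2+5=7
L[15]='e': occ=6, LF[15]=C('e')+6=2+6=8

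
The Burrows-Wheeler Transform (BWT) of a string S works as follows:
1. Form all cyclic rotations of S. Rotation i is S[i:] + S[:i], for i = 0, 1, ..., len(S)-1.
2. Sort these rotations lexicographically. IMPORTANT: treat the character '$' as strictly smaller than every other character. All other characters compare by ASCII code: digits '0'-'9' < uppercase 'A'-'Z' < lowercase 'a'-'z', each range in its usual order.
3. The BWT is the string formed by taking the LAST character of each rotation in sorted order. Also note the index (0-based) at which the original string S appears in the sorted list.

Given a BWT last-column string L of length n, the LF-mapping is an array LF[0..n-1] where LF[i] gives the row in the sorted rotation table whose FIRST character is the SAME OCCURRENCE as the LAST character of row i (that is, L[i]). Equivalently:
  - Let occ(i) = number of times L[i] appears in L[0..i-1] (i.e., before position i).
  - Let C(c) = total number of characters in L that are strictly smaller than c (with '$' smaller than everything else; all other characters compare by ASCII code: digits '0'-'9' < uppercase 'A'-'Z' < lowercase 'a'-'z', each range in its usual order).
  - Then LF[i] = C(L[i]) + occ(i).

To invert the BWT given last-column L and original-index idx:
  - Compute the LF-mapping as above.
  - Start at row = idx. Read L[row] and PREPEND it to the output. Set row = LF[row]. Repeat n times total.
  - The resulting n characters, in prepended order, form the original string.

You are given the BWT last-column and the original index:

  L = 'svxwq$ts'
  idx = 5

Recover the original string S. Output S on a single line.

Answer: vqtwsxs$

Derivation:
LF mapping: 2 5 7 6 1 0 4 3
Walk LF starting at row 5, prepending L[row]:
  step 1: row=5, L[5]='$', prepend. Next row=LF[5]=0
  step 2: row=0, L[0]='s', prepend. Next row=LF[0]=2
  step 3: row=2, L[2]='x', prepend. Next row=LF[2]=7
  step 4: row=7, L[7]='s', prepend. Next row=LF[7]=3
  step 5: row=3, L[3]='w', prepend. Next row=LF[3]=6
  step 6: row=6, L[6]='t', prepend. Next row=LF[6]=4
  step 7: row=4, L[4]='q', prepend. Next row=LF[4]=1
  step 8: row=1, L[1]='v', prepend. Next row=LF[1]=5
Reversed output: vqtwsxs$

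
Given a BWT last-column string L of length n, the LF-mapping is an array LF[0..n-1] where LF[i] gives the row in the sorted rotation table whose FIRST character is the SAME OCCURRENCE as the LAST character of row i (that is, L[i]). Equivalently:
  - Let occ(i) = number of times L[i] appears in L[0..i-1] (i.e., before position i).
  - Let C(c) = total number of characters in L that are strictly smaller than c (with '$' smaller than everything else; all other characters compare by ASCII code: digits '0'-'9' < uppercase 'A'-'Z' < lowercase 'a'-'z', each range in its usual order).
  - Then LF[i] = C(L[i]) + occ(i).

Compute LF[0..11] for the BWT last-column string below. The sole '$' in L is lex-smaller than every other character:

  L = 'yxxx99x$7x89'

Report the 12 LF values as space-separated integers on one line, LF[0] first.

Char counts: '$':1, '7':1, '8':1, '9':3, 'x':5, 'y':1
C (first-col start): C('$')=0, C('7')=1, C('8')=2, C('9')=3, C('x')=6, C('y')=11
L[0]='y': occ=0, LF[0]=C('y')+0=11+0=11
L[1]='x': occ=0, LF[1]=C('x')+0=6+0=6
L[2]='x': occ=1, LF[2]=C('x')+1=6+1=7
L[3]='x': occ=2, LF[3]=C('x')+2=6+2=8
L[4]='9': occ=0, LF[4]=C('9')+0=3+0=3
L[5]='9': occ=1, LF[5]=C('9')+1=3+1=4
L[6]='x': occ=3, LF[6]=C('x')+3=6+3=9
L[7]='$': occ=0, LF[7]=C('$')+0=0+0=0
L[8]='7': occ=0, LF[8]=C('7')+0=1+0=1
L[9]='x': occ=4, LF[9]=C('x')+4=6+4=10
L[10]='8': occ=0, LF[10]=C('8')+0=2+0=2
L[11]='9': occ=2, LF[11]=C('9')+2=3+2=5

Answer: 11 6 7 8 3 4 9 0 1 10 2 5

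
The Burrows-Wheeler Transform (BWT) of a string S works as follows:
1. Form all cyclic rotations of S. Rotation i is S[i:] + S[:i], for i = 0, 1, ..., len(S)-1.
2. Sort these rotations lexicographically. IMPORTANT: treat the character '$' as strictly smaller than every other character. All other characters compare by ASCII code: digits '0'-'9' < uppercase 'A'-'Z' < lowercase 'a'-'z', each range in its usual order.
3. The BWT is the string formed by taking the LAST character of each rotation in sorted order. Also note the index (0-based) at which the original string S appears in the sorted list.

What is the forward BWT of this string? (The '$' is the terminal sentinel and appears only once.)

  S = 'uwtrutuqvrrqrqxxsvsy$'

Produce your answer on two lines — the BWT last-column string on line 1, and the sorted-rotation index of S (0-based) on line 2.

All 21 rotations (rotation i = S[i:]+S[:i]):
  rot[0] = uwtrutuqvrrqrqxxsvsy$
  rot[1] = wtrutuqvrrqrqxxsvsy$u
  rot[2] = trutuqvrrqrqxxsvsy$uw
  rot[3] = rutuqvrrqrqxxsvsy$uwt
  rot[4] = utuqvrrqrqxxsvsy$uwtr
  rot[5] = tuqvrrqrqxxsvsy$uwtru
  rot[6] = uqvrrqrqxxsvsy$uwtrut
  rot[7] = qvrrqrqxxsvsy$uwtrutu
  rot[8] = vrrqrqxxsvsy$uwtrutuq
  rot[9] = rrqrqxxsvsy$uwtrutuqv
  rot[10] = rqrqxxsvsy$uwtrutuqvr
  rot[11] = qrqxxsvsy$uwtrutuqvrr
  rot[12] = rqxxsvsy$uwtrutuqvrrq
  rot[13] = qxxsvsy$uwtrutuqvrrqr
  rot[14] = xxsvsy$uwtrutuqvrrqrq
  rot[15] = xsvsy$uwtrutuqvrrqrqx
  rot[16] = svsy$uwtrutuqvrrqrqxx
  rot[17] = vsy$uwtrutuqvrrqrqxxs
  rot[18] = sy$uwtrutuqvrrqrqxxsv
  rot[19] = y$uwtrutuqvrrqrqxxsvs
  rot[20] = $uwtrutuqvrrqrqxxsvsy
Sorted (with $ < everything):
  sorted[0] = $uwtrutuqvrrqrqxxsvsy  (last char: 'y')
  sorted[1] = qrqxxsvsy$uwtrutuqvrr  (last char: 'r')
  sorted[2] = qvrrqrqxxsvsy$uwtrutu  (last char: 'u')
  sorted[3] = qxxsvsy$uwtrutuqvrrqr  (last char: 'r')
  sorted[4] = rqrqxxsvsy$uwtrutuqvr  (last char: 'r')
  sorted[5] = rqxxsvsy$uwtrutuqvrrq  (last char: 'q')
  sorted[6] = rrqrqxxsvsy$uwtrutuqv  (last char: 'v')
  sorted[7] = rutuqvrrqrqxxsvsy$uwt  (last char: 't')
  sorted[8] = svsy$uwtrutuqvrrqrqxx  (last char: 'x')
  sorted[9] = sy$uwtrutuqvrrqrqxxsv  (last char: 'v')
  sorted[10] = trutuqvrrqrqxxsvsy$uw  (last char: 'w')
  sorted[11] = tuqvrrqrqxxsvsy$uwtru  (last char: 'u')
  sorted[12] = uqvrrqrqxxsvsy$uwtrut  (last char: 't')
  sorted[13] = utuqvrrqrqxxsvsy$uwtr  (last char: 'r')
  sorted[14] = uwtrutuqvrrqrqxxsvsy$  (last char: '$')
  sorted[15] = vrrqrqxxsvsy$uwtrutuq  (last char: 'q')
  sorted[16] = vsy$uwtrutuqvrrqrqxxs  (last char: 's')
  sorted[17] = wtrutuqvrrqrqxxsvsy$u  (last char: 'u')
  sorted[18] = xsvsy$uwtrutuqvrrqrqx  (last char: 'x')
  sorted[19] = xxsvsy$uwtrutuqvrrqrq  (last char: 'q')
  sorted[20] = y$uwtrutuqvrrqrqxxsvs  (last char: 's')
Last column: yrurrqvtxvwutr$qsuxqs
Original string S is at sorted index 14

Answer: yrurrqvtxvwutr$qsuxqs
14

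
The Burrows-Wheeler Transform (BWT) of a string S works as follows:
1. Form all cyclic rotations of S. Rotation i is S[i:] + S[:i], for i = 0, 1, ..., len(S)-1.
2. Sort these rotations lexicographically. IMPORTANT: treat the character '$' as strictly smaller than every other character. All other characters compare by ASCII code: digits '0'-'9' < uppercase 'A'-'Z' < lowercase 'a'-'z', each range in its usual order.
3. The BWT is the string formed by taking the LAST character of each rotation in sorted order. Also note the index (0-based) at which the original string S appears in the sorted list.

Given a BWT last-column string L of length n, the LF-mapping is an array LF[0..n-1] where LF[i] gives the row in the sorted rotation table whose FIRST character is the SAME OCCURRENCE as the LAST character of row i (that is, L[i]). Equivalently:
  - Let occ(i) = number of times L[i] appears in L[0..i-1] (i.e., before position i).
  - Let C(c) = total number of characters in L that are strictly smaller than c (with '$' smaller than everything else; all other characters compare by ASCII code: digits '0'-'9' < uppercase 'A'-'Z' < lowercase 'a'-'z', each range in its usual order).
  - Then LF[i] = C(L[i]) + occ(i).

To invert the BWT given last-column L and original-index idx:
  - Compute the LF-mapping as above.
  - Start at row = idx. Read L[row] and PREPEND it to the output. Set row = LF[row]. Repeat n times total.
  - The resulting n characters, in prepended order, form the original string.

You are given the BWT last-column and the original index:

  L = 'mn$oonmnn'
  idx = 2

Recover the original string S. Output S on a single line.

LF mapping: 1 3 0 7 8 4 2 5 6
Walk LF starting at row 2, prepending L[row]:
  step 1: row=2, L[2]='$', prepend. Next row=LF[2]=0
  step 2: row=0, L[0]='m', prepend. Next row=LF[0]=1
  step 3: row=1, L[1]='n', prepend. Next row=LF[1]=3
  step 4: row=3, L[3]='o', prepend. Next row=LF[3]=7
  step 5: row=7, L[7]='n', prepend. Next row=LF[7]=5
  step 6: row=5, L[5]='n', prepend. Next row=LF[5]=4
  step 7: row=4, L[4]='o', prepend. Next row=LF[4]=8
  step 8: row=8, L[8]='n', prepend. Next row=LF[8]=6
  step 9: row=6, L[6]='m', prepend. Next row=LF[6]=2
Reversed output: mnonnonm$

Answer: mnonnonm$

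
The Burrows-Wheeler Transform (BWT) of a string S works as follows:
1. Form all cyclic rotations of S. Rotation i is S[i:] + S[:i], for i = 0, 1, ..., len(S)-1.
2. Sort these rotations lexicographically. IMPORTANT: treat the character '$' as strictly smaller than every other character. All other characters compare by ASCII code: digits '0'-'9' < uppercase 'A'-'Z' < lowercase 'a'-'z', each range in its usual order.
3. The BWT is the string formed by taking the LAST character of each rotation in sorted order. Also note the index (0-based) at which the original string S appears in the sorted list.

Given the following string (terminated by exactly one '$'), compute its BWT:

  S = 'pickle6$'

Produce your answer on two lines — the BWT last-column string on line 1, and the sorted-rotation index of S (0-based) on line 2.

Answer: 6eilpck$
7

Derivation:
All 8 rotations (rotation i = S[i:]+S[:i]):
  rot[0] = pickle6$
  rot[1] = ickle6$p
  rot[2] = ckle6$pi
  rot[3] = kle6$pic
  rot[4] = le6$pick
  rot[5] = e6$pickl
  rot[6] = 6$pickle
  rot[7] = $pickle6
Sorted (with $ < everything):
  sorted[0] = $pickle6  (last char: '6')
  sorted[1] = 6$pickle  (last char: 'e')
  sorted[2] = ckle6$pi  (last char: 'i')
  sorted[3] = e6$pickl  (last char: 'l')
  sorted[4] = ickle6$p  (last char: 'p')
  sorted[5] = kle6$pic  (last char: 'c')
  sorted[6] = le6$pick  (last char: 'k')
  sorted[7] = pickle6$  (last char: '$')
Last column: 6eilpck$
Original string S is at sorted index 7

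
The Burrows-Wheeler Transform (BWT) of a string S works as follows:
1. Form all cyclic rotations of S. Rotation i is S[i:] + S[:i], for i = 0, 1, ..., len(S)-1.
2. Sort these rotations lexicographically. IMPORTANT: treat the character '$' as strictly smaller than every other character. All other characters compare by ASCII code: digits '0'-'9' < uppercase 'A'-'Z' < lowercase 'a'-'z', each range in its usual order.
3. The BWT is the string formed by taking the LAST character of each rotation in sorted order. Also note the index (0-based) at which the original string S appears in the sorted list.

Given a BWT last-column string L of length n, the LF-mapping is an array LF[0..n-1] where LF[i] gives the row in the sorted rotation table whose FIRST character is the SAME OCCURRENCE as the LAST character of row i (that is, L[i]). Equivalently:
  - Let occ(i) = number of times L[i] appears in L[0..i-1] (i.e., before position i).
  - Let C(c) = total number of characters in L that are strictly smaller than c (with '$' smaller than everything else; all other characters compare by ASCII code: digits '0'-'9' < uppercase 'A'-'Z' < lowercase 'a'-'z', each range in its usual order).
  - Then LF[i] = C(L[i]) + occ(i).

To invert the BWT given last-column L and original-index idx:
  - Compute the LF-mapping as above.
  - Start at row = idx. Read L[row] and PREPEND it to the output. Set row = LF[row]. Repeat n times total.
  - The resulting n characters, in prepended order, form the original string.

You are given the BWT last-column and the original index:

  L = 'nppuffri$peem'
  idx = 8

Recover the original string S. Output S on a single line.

LF mapping: 7 8 9 12 3 4 11 5 0 10 1 2 6
Walk LF starting at row 8, prepending L[row]:
  step 1: row=8, L[8]='$', prepend. Next row=LF[8]=0
  step 2: row=0, L[0]='n', prepend. Next row=LF[0]=7
  step 3: row=7, L[7]='i', prepend. Next row=LF[7]=5
  step 4: row=5, L[5]='f', prepend. Next row=LF[5]=4
  step 5: row=4, L[4]='f', prepend. Next row=LF[4]=3
  step 6: row=3, L[3]='u', prepend. Next row=LF[3]=12
  step 7: row=12, L[12]='m', prepend. Next row=LF[12]=6
  step 8: row=6, L[6]='r', prepend. Next row=LF[6]=11
  step 9: row=11, L[11]='e', prepend. Next row=LF[11]=2
  step 10: row=2, L[2]='p', prepend. Next row=LF[2]=9
  step 11: row=9, L[9]='p', prepend. Next row=LF[9]=10
  step 12: row=10, L[10]='e', prepend. Next row=LF[10]=1
  step 13: row=1, L[1]='p', prepend. Next row=LF[1]=8
Reversed output: peppermuffin$

Answer: peppermuffin$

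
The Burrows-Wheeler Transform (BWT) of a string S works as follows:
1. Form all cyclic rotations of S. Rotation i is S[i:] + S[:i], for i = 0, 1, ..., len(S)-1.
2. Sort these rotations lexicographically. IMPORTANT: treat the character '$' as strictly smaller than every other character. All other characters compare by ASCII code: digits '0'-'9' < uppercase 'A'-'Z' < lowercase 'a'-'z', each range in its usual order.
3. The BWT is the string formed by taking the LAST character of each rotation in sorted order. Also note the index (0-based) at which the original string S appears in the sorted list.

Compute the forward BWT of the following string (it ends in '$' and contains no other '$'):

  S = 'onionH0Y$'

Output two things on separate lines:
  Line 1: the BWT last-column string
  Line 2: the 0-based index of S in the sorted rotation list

Answer: YHn0nooi$
8

Derivation:
All 9 rotations (rotation i = S[i:]+S[:i]):
  rot[0] = onionH0Y$
  rot[1] = nionH0Y$o
  rot[2] = ionH0Y$on
  rot[3] = onH0Y$oni
  rot[4] = nH0Y$onio
  rot[5] = H0Y$onion
  rot[6] = 0Y$onionH
  rot[7] = Y$onionH0
  rot[8] = $onionH0Y
Sorted (with $ < everything):
  sorted[0] = $onionH0Y  (last char: 'Y')
  sorted[1] = 0Y$onionH  (last char: 'H')
  sorted[2] = H0Y$onion  (last char: 'n')
  sorted[3] = Y$onionH0  (last char: '0')
  sorted[4] = ionH0Y$on  (last char: 'n')
  sorted[5] = nH0Y$onio  (last char: 'o')
  sorted[6] = nionH0Y$o  (last char: 'o')
  sorted[7] = onH0Y$oni  (last char: 'i')
  sorted[8] = onionH0Y$  (last char: '$')
Last column: YHn0nooi$
Original string S is at sorted index 8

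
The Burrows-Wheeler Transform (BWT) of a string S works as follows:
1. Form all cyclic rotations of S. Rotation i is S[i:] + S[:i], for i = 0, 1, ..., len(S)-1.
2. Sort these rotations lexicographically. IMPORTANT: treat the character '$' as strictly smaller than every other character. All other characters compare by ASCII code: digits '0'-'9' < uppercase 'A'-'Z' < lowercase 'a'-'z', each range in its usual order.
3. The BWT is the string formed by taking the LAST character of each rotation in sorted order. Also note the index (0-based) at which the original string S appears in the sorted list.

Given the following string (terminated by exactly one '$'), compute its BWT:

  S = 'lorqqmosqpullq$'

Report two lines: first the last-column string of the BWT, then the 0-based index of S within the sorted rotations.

All 15 rotations (rotation i = S[i:]+S[:i]):
  rot[0] = lorqqmosqpullq$
  rot[1] = orqqmosqpullq$l
  rot[2] = rqqmosqpullq$lo
  rot[3] = qqmosqpullq$lor
  rot[4] = qmosqpullq$lorq
  rot[5] = mosqpullq$lorqq
  rot[6] = osqpullq$lorqqm
  rot[7] = sqpullq$lorqqmo
  rot[8] = qpullq$lorqqmos
  rot[9] = pullq$lorqqmosq
  rot[10] = ullq$lorqqmosqp
  rot[11] = llq$lorqqmosqpu
  rot[12] = lq$lorqqmosqpul
  rot[13] = q$lorqqmosqpull
  rot[14] = $lorqqmosqpullq
Sorted (with $ < everything):
  sorted[0] = $lorqqmosqpullq  (last char: 'q')
  sorted[1] = llq$lorqqmosqpu  (last char: 'u')
  sorted[2] = lorqqmosqpullq$  (last char: '$')
  sorted[3] = lq$lorqqmosqpul  (last char: 'l')
  sorted[4] = mosqpullq$lorqq  (last char: 'q')
  sorted[5] = orqqmosqpullq$l  (last char: 'l')
  sorted[6] = osqpullq$lorqqm  (last char: 'm')
  sorted[7] = pullq$lorqqmosq  (last char: 'q')
  sorted[8] = q$lorqqmosqpull  (last char: 'l')
  sorted[9] = qmosqpullq$lorq  (last char: 'q')
  sorted[10] = qpullq$lorqqmos  (last char: 's')
  sorted[11] = qqmosqpullq$lor  (last char: 'r')
  sorted[12] = rqqmosqpullq$lo  (last char: 'o')
  sorted[13] = sqpullq$lorqqmo  (last char: 'o')
  sorted[14] = ullq$lorqqmosqp  (last char: 'p')
Last column: qu$lqlmqlqsroop
Original string S is at sorted index 2

Answer: qu$lqlmqlqsroop
2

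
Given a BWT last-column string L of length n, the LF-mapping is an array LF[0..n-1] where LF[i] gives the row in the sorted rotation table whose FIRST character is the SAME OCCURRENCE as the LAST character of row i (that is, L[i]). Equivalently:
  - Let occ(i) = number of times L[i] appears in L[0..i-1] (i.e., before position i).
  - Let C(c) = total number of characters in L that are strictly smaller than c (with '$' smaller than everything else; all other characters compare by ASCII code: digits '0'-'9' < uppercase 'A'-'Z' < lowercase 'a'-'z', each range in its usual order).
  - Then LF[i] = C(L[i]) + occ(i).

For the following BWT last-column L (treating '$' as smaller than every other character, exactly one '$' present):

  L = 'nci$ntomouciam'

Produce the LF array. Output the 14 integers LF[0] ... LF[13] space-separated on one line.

Answer: 8 2 4 0 9 12 10 6 11 13 3 5 1 7

Derivation:
Char counts: '$':1, 'a':1, 'c':2, 'i':2, 'm':2, 'n':2, 'o':2, 't':1, 'u':1
C (first-col start): C('$')=0, C('a')=1, C('c')=2, C('i')=4, C('m')=6, C('n')=8, C('o')=10, C('t')=12, C('u')=13
L[0]='n': occ=0, LF[0]=C('n')+0=8+0=8
L[1]='c': occ=0, LF[1]=C('c')+0=2+0=2
L[2]='i': occ=0, LF[2]=C('i')+0=4+0=4
L[3]='$': occ=0, LF[3]=C('$')+0=0+0=0
L[4]='n': occ=1, LF[4]=C('n')+1=8+1=9
L[5]='t': occ=0, LF[5]=C('t')+0=12+0=12
L[6]='o': occ=0, LF[6]=C('o')+0=10+0=10
L[7]='m': occ=0, LF[7]=C('m')+0=6+0=6
L[8]='o': occ=1, LF[8]=C('o')+1=10+1=11
L[9]='u': occ=0, LF[9]=C('u')+0=13+0=13
L[10]='c': occ=1, LF[10]=C('c')+1=2+1=3
L[11]='i': occ=1, LF[11]=C('i')+1=4+1=5
L[12]='a': occ=0, LF[12]=C('a')+0=1+0=1
L[13]='m': occ=1, LF[13]=C('m')+1=6+1=7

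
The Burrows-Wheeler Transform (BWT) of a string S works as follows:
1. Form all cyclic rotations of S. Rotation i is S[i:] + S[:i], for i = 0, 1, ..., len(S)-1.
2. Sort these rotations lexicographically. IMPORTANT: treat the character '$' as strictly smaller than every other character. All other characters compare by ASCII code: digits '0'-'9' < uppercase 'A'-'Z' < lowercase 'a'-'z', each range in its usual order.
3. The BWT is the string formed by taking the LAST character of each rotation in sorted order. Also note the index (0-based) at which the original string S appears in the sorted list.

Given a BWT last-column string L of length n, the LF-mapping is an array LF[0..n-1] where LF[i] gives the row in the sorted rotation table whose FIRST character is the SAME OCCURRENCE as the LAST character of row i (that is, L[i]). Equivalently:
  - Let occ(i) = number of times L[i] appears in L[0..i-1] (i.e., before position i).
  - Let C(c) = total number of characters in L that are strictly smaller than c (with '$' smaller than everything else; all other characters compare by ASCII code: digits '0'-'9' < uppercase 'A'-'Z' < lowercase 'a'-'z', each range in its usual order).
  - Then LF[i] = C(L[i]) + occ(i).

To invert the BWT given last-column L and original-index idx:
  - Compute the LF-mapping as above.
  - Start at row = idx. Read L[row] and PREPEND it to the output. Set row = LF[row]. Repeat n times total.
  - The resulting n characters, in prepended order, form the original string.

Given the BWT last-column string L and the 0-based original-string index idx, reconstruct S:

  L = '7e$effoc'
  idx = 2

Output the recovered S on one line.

Answer: coffee7$

Derivation:
LF mapping: 1 3 0 4 5 6 7 2
Walk LF starting at row 2, prepending L[row]:
  step 1: row=2, L[2]='$', prepend. Next row=LF[2]=0
  step 2: row=0, L[0]='7', prepend. Next row=LF[0]=1
  step 3: row=1, L[1]='e', prepend. Next row=LF[1]=3
  step 4: row=3, L[3]='e', prepend. Next row=LF[3]=4
  step 5: row=4, L[4]='f', prepend. Next row=LF[4]=5
  step 6: row=5, L[5]='f', prepend. Next row=LF[5]=6
  step 7: row=6, L[6]='o', prepend. Next row=LF[6]=7
  step 8: row=7, L[7]='c', prepend. Next row=LF[7]=2
Reversed output: coffee7$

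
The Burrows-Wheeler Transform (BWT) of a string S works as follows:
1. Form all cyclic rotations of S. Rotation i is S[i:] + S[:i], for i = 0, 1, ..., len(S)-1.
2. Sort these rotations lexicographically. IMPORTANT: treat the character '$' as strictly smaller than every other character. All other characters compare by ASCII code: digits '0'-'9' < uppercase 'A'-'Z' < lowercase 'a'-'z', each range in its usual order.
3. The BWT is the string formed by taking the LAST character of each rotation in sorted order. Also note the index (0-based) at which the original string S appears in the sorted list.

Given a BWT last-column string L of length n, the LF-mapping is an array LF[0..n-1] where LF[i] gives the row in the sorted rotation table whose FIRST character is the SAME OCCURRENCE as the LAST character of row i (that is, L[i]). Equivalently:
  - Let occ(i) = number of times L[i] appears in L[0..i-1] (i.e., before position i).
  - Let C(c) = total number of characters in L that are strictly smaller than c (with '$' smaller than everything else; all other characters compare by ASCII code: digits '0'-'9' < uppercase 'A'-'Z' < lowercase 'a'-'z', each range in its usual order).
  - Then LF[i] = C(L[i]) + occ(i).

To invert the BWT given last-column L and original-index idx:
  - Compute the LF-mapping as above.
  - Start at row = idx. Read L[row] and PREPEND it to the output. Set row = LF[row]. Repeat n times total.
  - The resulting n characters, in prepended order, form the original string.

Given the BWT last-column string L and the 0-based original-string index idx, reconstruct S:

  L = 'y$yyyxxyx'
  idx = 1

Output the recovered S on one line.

LF mapping: 4 0 5 6 7 1 2 8 3
Walk LF starting at row 1, prepending L[row]:
  step 1: row=1, L[1]='$', prepend. Next row=LF[1]=0
  step 2: row=0, L[0]='y', prepend. Next row=LF[0]=4
  step 3: row=4, L[4]='y', prepend. Next row=LF[4]=7
  step 4: row=7, L[7]='y', prepend. Next row=LF[7]=8
  step 5: row=8, L[8]='x', prepend. Next row=LF[8]=3
  step 6: row=3, L[3]='y', prepend. Next row=LF[3]=6
  step 7: row=6, L[6]='x', prepend. Next row=LF[6]=2
  step 8: row=2, L[2]='y', prepend. Next row=LF[2]=5
  step 9: row=5, L[5]='x', prepend. Next row=LF[5]=1
Reversed output: xyxyxyyy$

Answer: xyxyxyyy$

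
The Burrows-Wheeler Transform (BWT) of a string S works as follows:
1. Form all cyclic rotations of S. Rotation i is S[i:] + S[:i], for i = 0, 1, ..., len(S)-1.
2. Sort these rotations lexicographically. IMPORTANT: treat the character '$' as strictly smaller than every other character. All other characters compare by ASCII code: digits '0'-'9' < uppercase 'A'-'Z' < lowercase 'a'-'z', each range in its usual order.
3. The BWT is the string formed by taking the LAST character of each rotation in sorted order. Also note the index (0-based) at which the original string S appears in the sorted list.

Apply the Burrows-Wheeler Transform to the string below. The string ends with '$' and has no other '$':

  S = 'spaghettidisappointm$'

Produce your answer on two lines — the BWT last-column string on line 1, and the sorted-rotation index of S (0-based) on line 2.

All 21 rotations (rotation i = S[i:]+S[:i]):
  rot[0] = spaghettidisappointm$
  rot[1] = paghettidisappointm$s
  rot[2] = aghettidisappointm$sp
  rot[3] = ghettidisappointm$spa
  rot[4] = hettidisappointm$spag
  rot[5] = ettidisappointm$spagh
  rot[6] = ttidisappointm$spaghe
  rot[7] = tidisappointm$spaghet
  rot[8] = idisappointm$spaghett
  rot[9] = disappointm$spaghetti
  rot[10] = isappointm$spaghettid
  rot[11] = sappointm$spaghettidi
  rot[12] = appointm$spaghettidis
  rot[13] = ppointm$spaghettidisa
  rot[14] = pointm$spaghettidisap
  rot[15] = ointm$spaghettidisapp
  rot[16] = intm$spaghettidisappo
  rot[17] = ntm$spaghettidisappoi
  rot[18] = tm$spaghettidisappoin
  rot[19] = m$spaghettidisappoint
  rot[20] = $spaghettidisappointm
Sorted (with $ < everything):
  sorted[0] = $spaghettidisappointm  (last char: 'm')
  sorted[1] = aghettidisappointm$sp  (last char: 'p')
  sorted[2] = appointm$spaghettidis  (last char: 's')
  sorted[3] = disappointm$spaghetti  (last char: 'i')
  sorted[4] = ettidisappointm$spagh  (last char: 'h')
  sorted[5] = ghettidisappointm$spa  (last char: 'a')
  sorted[6] = hettidisappointm$spag  (last char: 'g')
  sorted[7] = idisappointm$spaghett  (last char: 't')
  sorted[8] = intm$spaghettidisappo  (last char: 'o')
  sorted[9] = isappointm$spaghettid  (last char: 'd')
  sorted[10] = m$spaghettidisappoint  (last char: 't')
  sorted[11] = ntm$spaghettidisappoi  (last char: 'i')
  sorted[12] = ointm$spaghettidisapp  (last char: 'p')
  sorted[13] = paghettidisappointm$s  (last char: 's')
  sorted[14] = pointm$spaghettidisap  (last char: 'p')
  sorted[15] = ppointm$spaghettidisa  (last char: 'a')
  sorted[16] = sappointm$spaghettidi  (last char: 'i')
  sorted[17] = spaghettidisappointm$  (last char: '$')
  sorted[18] = tidisappointm$spaghet  (last char: 't')
  sorted[19] = tm$spaghettidisappoin  (last char: 'n')
  sorted[20] = ttidisappointm$spaghe  (last char: 'e')
Last column: mpsihagtodtipspai$tne
Original string S is at sorted index 17

Answer: mpsihagtodtipspai$tne
17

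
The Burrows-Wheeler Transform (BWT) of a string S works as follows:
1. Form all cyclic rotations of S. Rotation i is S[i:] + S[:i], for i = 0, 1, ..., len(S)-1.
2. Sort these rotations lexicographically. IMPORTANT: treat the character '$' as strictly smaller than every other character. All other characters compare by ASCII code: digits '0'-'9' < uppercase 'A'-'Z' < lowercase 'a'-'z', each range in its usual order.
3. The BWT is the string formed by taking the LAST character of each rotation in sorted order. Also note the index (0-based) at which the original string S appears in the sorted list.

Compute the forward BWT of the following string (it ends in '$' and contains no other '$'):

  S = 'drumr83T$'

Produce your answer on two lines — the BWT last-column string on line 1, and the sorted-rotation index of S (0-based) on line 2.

Answer: T8r3$umdr
4

Derivation:
All 9 rotations (rotation i = S[i:]+S[:i]):
  rot[0] = drumr83T$
  rot[1] = rumr83T$d
  rot[2] = umr83T$dr
  rot[3] = mr83T$dru
  rot[4] = r83T$drum
  rot[5] = 83T$drumr
  rot[6] = 3T$drumr8
  rot[7] = T$drumr83
  rot[8] = $drumr83T
Sorted (with $ < everything):
  sorted[0] = $drumr83T  (last char: 'T')
  sorted[1] = 3T$drumr8  (last char: '8')
  sorted[2] = 83T$drumr  (last char: 'r')
  sorted[3] = T$drumr83  (last char: '3')
  sorted[4] = drumr83T$  (last char: '$')
  sorted[5] = mr83T$dru  (last char: 'u')
  sorted[6] = r83T$drum  (last char: 'm')
  sorted[7] = rumr83T$d  (last char: 'd')
  sorted[8] = umr83T$dr  (last char: 'r')
Last column: T8r3$umdr
Original string S is at sorted index 4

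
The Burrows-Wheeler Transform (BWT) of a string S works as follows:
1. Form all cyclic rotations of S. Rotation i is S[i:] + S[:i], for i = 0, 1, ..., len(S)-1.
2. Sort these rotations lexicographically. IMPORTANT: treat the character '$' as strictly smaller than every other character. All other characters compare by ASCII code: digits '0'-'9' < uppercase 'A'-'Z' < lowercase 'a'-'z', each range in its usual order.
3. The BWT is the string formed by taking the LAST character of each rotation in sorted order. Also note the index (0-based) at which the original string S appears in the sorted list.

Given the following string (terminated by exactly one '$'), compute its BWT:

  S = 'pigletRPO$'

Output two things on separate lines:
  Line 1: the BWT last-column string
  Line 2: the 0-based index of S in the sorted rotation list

Answer: OPRtlipg$e
8

Derivation:
All 10 rotations (rotation i = S[i:]+S[:i]):
  rot[0] = pigletRPO$
  rot[1] = igletRPO$p
  rot[2] = gletRPO$pi
  rot[3] = letRPO$pig
  rot[4] = etRPO$pigl
  rot[5] = tRPO$pigle
  rot[6] = RPO$piglet
  rot[7] = PO$pigletR
  rot[8] = O$pigletRP
  rot[9] = $pigletRPO
Sorted (with $ < everything):
  sorted[0] = $pigletRPO  (last char: 'O')
  sorted[1] = O$pigletRP  (last char: 'P')
  sorted[2] = PO$pigletR  (last char: 'R')
  sorted[3] = RPO$piglet  (last char: 't')
  sorted[4] = etRPO$pigl  (last char: 'l')
  sorted[5] = gletRPO$pi  (last char: 'i')
  sorted[6] = igletRPO$p  (last char: 'p')
  sorted[7] = letRPO$pig  (last char: 'g')
  sorted[8] = pigletRPO$  (last char: '$')
  sorted[9] = tRPO$pigle  (last char: 'e')
Last column: OPRtlipg$e
Original string S is at sorted index 8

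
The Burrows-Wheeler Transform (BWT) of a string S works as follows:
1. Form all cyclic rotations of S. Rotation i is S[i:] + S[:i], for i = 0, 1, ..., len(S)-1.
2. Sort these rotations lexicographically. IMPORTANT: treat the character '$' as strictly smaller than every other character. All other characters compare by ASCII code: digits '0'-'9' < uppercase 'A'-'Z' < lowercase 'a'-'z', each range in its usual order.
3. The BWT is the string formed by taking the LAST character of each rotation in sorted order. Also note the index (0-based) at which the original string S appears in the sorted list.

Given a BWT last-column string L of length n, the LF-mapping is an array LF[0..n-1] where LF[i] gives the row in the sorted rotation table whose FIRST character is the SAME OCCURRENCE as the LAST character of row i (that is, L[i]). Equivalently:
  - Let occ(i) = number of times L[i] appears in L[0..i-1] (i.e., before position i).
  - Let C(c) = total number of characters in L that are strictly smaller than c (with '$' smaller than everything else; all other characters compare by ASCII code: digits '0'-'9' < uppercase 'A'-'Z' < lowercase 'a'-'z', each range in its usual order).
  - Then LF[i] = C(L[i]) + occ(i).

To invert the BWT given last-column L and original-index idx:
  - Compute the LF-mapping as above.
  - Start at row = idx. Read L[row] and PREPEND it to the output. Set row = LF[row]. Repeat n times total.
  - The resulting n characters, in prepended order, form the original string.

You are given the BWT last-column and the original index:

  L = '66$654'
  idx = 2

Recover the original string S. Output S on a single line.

Answer: 56466$

Derivation:
LF mapping: 3 4 0 5 2 1
Walk LF starting at row 2, prepending L[row]:
  step 1: row=2, L[2]='$', prepend. Next row=LF[2]=0
  step 2: row=0, L[0]='6', prepend. Next row=LF[0]=3
  step 3: row=3, L[3]='6', prepend. Next row=LF[3]=5
  step 4: row=5, L[5]='4', prepend. Next row=LF[5]=1
  step 5: row=1, L[1]='6', prepend. Next row=LF[1]=4
  step 6: row=4, L[4]='5', prepend. Next row=LF[4]=2
Reversed output: 56466$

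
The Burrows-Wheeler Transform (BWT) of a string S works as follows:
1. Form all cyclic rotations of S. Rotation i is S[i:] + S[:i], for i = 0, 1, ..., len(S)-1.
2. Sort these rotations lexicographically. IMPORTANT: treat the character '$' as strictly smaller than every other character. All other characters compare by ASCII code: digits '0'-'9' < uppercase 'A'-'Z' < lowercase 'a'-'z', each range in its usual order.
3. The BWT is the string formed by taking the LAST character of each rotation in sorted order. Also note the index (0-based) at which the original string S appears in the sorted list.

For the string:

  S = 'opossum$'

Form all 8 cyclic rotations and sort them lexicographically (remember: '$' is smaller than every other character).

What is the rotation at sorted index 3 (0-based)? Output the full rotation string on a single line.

All 8 rotations (rotation i = S[i:]+S[:i]):
  rot[0] = opossum$
  rot[1] = possum$o
  rot[2] = ossum$op
  rot[3] = ssum$opo
  rot[4] = sum$opos
  rot[5] = um$oposs
  rot[6] = m$opossu
  rot[7] = $opossum
Sorted (with $ < everything):
  sorted[0] = $opossum
  sorted[1] = m$opossu
  sorted[2] = opossum$
  sorted[3] = ossum$op
  sorted[4] = possum$o
  sorted[5] = ssum$opo
  sorted[6] = sum$opos
  sorted[7] = um$oposs
sorted[3] = ossum$op

Answer: ossum$op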